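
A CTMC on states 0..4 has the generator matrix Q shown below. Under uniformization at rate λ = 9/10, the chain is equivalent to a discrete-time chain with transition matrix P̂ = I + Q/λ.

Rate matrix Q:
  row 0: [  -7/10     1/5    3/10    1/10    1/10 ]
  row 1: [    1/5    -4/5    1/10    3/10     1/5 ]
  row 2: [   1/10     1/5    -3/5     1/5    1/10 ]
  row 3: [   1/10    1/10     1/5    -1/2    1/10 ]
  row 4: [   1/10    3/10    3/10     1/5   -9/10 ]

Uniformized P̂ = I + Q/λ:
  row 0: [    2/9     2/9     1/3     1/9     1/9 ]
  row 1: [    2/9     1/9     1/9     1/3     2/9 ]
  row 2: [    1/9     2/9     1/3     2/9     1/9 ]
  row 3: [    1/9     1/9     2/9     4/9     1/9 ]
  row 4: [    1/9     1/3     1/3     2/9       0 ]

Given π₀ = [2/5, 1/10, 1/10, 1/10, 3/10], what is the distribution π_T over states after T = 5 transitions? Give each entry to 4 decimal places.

t=0: π = [0.4000, 0.1000, 0.1000, 0.1000, 0.3000]
t=1: π = [0.1667, 0.2333, 0.3000, 0.2111, 0.0889]
t=2: π = [0.1556, 0.1827, 0.2580, 0.2765, 0.1272]
t=3: π = [0.1487, 0.1853, 0.2620, 0.2867, 0.1173]
t=4: π = [0.1482, 0.1828, 0.2603, 0.2900, 0.1187]
t=5: π = [0.1479, 0.1829, 0.2605, 0.2905, 0.1182]

π = [0.1479, 0.1829, 0.2605, 0.2905, 0.1182]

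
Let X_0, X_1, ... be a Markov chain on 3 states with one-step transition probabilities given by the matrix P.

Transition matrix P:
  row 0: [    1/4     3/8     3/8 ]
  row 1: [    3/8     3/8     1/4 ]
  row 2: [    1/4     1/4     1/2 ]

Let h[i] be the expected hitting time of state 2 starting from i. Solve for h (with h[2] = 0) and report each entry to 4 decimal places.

First-step conditioning: h[2] = 0; for i ≠ 2, h[i] = 1 + Σ_k P[i][k]·h[k].
  h[0] = 1 + 1/4·h[0] + 3/8·h[1]
  h[1] = 1 + 3/8·h[0] + 3/8·h[1]
Solving the 2×2 linear system over states ≠ 2 gives exactly h = [64/21, 24/7, 0] (h[2] = 0 is the target).

h = [3.0476, 3.4286, 0.0000]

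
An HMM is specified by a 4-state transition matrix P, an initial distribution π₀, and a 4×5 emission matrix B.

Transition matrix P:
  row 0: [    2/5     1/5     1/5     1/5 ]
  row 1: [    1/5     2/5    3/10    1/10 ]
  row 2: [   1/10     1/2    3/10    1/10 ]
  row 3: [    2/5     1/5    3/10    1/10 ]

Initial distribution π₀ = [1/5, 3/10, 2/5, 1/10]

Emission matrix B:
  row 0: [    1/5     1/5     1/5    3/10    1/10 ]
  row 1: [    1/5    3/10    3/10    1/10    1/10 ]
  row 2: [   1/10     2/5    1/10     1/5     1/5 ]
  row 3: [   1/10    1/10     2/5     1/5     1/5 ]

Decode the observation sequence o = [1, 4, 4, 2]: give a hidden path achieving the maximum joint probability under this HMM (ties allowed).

t=0: δ = [4.000e-02, 9.000e-02, 1.600e-01, 1.000e-02]  (obs o_0=1)
t=1: δ = [1.800e-03, 8.000e-03, 9.600e-03, 3.200e-03]  ψ = [1, 2, 2, 2]  (obs o_1=4)
t=2: δ = [1.600e-04, 4.800e-04, 5.760e-04, 1.920e-04]  ψ = [1, 2, 2, 2]  (obs o_2=4)
t=3: δ = [1.920e-05, 8.640e-05, 1.728e-05, 2.304e-05]  ψ = [1, 2, 2, 2]  (obs o_3=2)
backtrack: best end state = 1; path = [2, 2, 2, 1]

path = [2, 2, 2, 1]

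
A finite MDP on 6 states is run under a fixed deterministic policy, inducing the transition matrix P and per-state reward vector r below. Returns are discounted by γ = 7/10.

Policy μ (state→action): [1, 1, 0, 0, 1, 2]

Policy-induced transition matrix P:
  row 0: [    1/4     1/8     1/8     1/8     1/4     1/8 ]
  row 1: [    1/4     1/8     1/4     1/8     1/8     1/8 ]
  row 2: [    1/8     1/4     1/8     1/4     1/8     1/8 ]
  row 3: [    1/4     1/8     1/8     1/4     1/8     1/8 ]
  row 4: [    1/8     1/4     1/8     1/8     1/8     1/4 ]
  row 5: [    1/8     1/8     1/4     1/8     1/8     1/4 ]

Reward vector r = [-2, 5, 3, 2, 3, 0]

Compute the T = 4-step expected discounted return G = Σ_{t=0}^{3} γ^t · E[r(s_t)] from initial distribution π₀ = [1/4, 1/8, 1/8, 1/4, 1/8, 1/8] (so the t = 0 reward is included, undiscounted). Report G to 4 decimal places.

t=0: π = [0.2500, 0.1250, 0.1250, 0.2500, 0.1250, 0.1250], E[r] = 1.3750, γ^t·E[r] = 1.375000, running G = 1.375000
t=1: π = [0.2031, 0.1563, 0.1563, 0.1719, 0.1563, 0.1563], E[r] = 1.6563, γ^t·E[r] = 1.159375, running G = 2.534375
t=2: π = [0.1914, 0.1641, 0.1641, 0.1660, 0.1504, 0.1641], E[r] = 1.7129, γ^t·E[r] = 0.839316, running G = 3.373691
t=3: π = [0.1902, 0.1643, 0.1660, 0.1663, 0.1489, 0.1643], E[r] = 1.7185, γ^t·E[r] = 0.589448, running G = 3.963139

G = 3.9631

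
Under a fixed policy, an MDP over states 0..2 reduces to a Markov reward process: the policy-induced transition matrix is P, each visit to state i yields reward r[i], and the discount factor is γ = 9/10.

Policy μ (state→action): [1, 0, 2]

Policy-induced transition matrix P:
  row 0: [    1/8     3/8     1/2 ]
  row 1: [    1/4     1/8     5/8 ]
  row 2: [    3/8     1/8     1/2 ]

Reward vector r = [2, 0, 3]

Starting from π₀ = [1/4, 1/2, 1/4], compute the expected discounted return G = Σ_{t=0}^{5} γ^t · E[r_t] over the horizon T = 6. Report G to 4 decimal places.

G = 9.1719

t=0: π = [0.2500, 0.5000, 0.2500], E[r] = 1.2500, γ^t·E[r] = 1.250000, running G = 1.250000
t=1: π = [0.2500, 0.1875, 0.5625], E[r] = 2.1875, γ^t·E[r] = 1.968750, running G = 3.218750
t=2: π = [0.2891, 0.1875, 0.5234], E[r] = 2.1484, γ^t·E[r] = 1.740234, running G = 4.958984
t=3: π = [0.2793, 0.1973, 0.5234], E[r] = 2.1289, γ^t·E[r] = 1.551973, running G = 6.510957
t=4: π = [0.2805, 0.1948, 0.5247], E[r] = 2.1350, γ^t·E[r] = 1.400780, running G = 7.911737
t=5: π = [0.2805, 0.1951, 0.5244], E[r] = 2.1341, γ^t·E[r] = 1.260161, running G = 9.171898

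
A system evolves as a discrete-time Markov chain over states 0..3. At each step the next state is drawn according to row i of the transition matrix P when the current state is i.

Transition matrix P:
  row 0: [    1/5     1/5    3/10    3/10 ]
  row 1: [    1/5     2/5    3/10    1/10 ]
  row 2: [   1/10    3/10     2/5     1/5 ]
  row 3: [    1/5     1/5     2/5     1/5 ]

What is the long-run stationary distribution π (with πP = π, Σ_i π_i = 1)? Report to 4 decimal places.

π = [0.1646, 0.2943, 0.3541, 0.1870]

Balance equations π_j = Σ_i π_i·P[i][j]:
  π_0 = 1/5·π_0 + 1/5·π_1 + 1/10·π_2 + 1/5·π_3
  π_1 = 1/5·π_0 + 2/5·π_1 + 3/10·π_2 + 1/5·π_3
  π_2 = 3/10·π_0 + 3/10·π_1 + 2/5·π_2 + 2/5·π_3
  normalize: π_0 + π_1 + π_2 + π_3 = 1
Solving the linear system gives exactly π = [66/401, 118/401, 142/401, 75/401].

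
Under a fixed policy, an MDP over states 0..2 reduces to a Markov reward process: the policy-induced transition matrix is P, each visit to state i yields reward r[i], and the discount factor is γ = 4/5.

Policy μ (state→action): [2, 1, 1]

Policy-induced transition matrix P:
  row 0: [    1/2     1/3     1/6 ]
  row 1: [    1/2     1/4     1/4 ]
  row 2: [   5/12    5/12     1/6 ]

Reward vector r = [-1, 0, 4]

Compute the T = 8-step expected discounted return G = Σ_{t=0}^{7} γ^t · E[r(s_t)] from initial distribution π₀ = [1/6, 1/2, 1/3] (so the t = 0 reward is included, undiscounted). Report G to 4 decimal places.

t=0: π = [0.1667, 0.5000, 0.3333], E[r] = 1.1667, γ^t·E[r] = 1.166667, running G = 1.166667
t=1: π = [0.4722, 0.3194, 0.2083], E[r] = 0.3611, γ^t·E[r] = 0.288889, running G = 1.455556
t=2: π = [0.4826, 0.3241, 0.1933], E[r] = 0.2905, γ^t·E[r] = 0.185926, running G = 1.641481
t=3: π = [0.4839, 0.3224, 0.1937], E[r] = 0.2908, γ^t·E[r] = 0.148889, running G = 1.790370
t=4: π = [0.4839, 0.3226, 0.1935], E[r] = 0.2903, γ^t·E[r] = 0.118900, running G = 1.909271
t=5: π = [0.4839, 0.3226, 0.1936], E[r] = 0.2903, γ^t·E[r] = 0.095135, running G = 2.004406
t=6: π = [0.4839, 0.3226, 0.1935], E[r] = 0.2903, γ^t·E[r] = 0.076106, running G = 2.080512
t=7: π = [0.4839, 0.3226, 0.1935], E[r] = 0.2903, γ^t·E[r] = 0.060885, running G = 2.141397

G = 2.1414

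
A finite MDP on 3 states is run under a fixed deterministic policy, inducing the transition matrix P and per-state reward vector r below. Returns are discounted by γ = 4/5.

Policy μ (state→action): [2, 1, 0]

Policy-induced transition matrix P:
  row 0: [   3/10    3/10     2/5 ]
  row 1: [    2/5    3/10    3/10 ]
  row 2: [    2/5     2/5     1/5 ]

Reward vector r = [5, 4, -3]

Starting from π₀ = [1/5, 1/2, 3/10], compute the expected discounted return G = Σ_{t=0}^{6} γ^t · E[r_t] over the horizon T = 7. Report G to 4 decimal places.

t=0: π = [0.2000, 0.5000, 0.3000], E[r] = 2.1000, γ^t·E[r] = 2.100000, running G = 2.100000
t=1: π = [0.3800, 0.3300, 0.2900], E[r] = 2.3500, γ^t·E[r] = 1.880000, running G = 3.980000
t=2: π = [0.3620, 0.3290, 0.3090], E[r] = 2.1990, γ^t·E[r] = 1.407360, running G = 5.387360
t=3: π = [0.3638, 0.3309, 0.3053], E[r] = 2.2267, γ^t·E[r] = 1.140070, running G = 6.527430
t=4: π = [0.3636, 0.3305, 0.3059], E[r] = 2.2227, γ^t·E[r] = 0.910406, running G = 7.437836
t=5: π = [0.3636, 0.3306, 0.3058], E[r] = 2.2232, γ^t·E[r] = 0.728498, running G = 8.166334
t=6: π = [0.3636, 0.3306, 0.3058], E[r] = 2.2231, γ^t·E[r] = 0.582781, running G = 8.749115

G = 8.7491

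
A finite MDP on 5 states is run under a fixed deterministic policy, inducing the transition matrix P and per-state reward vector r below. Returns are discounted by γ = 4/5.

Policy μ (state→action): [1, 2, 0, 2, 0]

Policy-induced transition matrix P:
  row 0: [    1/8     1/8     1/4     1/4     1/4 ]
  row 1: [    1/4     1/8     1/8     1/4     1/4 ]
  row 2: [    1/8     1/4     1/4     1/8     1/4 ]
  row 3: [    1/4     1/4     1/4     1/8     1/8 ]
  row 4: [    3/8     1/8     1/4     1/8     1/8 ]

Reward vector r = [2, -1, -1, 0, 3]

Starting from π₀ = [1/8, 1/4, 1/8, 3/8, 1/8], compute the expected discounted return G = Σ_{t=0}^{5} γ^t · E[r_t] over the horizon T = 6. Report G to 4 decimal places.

t=0: π = [0.1250, 0.2500, 0.1250, 0.3750, 0.1250], E[r] = 0.2500, γ^t·E[r] = 0.250000, running G = 0.250000
t=1: π = [0.2344, 0.1875, 0.2188, 0.1719, 0.1875], E[r] = 0.6250, γ^t·E[r] = 0.500000, running G = 0.750000
t=2: π = [0.2168, 0.1738, 0.2266, 0.1777, 0.2051], E[r] = 0.6484, γ^t·E[r] = 0.415000, running G = 1.165000
t=3: π = [0.2202, 0.1755, 0.2283, 0.1738, 0.2021], E[r] = 0.6431, γ^t·E[r] = 0.329250, running G = 1.494250
t=4: π = [0.2192, 0.1753, 0.2281, 0.1745, 0.2030], E[r] = 0.6441, γ^t·E[r] = 0.263825, running G = 1.758075
t=5: π = [0.2195, 0.1753, 0.2281, 0.1743, 0.2028], E[r] = 0.6440, γ^t·E[r] = 0.211018, running G = 1.969093

G = 1.9691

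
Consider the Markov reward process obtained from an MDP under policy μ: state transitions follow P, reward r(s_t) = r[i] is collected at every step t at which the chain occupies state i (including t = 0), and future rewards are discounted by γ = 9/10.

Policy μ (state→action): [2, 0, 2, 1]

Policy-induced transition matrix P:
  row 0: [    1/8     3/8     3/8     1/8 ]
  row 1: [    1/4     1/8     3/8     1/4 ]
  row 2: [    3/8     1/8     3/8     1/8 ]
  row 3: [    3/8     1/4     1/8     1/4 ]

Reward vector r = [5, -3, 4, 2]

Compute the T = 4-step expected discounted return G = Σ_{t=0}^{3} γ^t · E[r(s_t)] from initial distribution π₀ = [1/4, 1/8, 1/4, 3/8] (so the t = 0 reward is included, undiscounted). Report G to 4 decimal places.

t=0: π = [0.2500, 0.1250, 0.2500, 0.3750], E[r] = 2.6250, γ^t·E[r] = 2.625000, running G = 2.625000
t=1: π = [0.2969, 0.2344, 0.2813, 0.1875], E[r] = 2.2813, γ^t·E[r] = 2.053125, running G = 4.678125
t=2: π = [0.2715, 0.2227, 0.3281, 0.1777], E[r] = 2.3574, γ^t·E[r] = 1.909512, running G = 6.587637
t=3: π = [0.2793, 0.2151, 0.3306, 0.1750], E[r] = 2.4236, γ^t·E[r] = 1.766793, running G = 8.354429

G = 8.3544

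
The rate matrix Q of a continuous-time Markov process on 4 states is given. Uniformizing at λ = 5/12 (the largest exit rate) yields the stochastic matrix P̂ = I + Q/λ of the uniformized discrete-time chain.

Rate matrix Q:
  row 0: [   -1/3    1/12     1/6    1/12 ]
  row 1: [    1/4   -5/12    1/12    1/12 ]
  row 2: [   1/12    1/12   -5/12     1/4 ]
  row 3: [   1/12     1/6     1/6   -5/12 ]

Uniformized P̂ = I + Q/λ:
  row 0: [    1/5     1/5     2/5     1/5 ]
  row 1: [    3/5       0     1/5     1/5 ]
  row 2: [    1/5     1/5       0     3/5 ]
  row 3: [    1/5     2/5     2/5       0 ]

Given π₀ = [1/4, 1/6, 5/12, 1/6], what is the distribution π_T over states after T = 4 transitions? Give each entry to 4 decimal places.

π = [0.2789, 0.2144, 0.2635, 0.2432]

t=0: π = [0.2500, 0.1667, 0.4167, 0.1667]
t=1: π = [0.2667, 0.2000, 0.2000, 0.3333]
t=2: π = [0.2800, 0.2267, 0.2800, 0.2133]
t=3: π = [0.2907, 0.1973, 0.2427, 0.2693]
t=4: π = [0.2789, 0.2144, 0.2635, 0.2432]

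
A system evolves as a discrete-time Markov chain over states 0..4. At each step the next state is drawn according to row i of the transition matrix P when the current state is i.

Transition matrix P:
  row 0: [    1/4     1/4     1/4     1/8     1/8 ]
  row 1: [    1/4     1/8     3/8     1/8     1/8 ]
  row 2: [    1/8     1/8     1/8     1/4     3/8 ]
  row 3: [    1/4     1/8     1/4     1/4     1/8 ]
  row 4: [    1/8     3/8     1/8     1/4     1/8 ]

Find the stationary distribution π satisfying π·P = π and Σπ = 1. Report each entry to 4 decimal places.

π = [0.1994, 0.1952, 0.2238, 0.2007, 0.1810]

Balance equations π_j = Σ_i π_i·P[i][j]:
  π_0 = 1/4·π_0 + 1/4·π_1 + 1/8·π_2 + 1/4·π_3 + 1/8·π_4
  π_1 = 1/4·π_0 + 1/8·π_1 + 1/8·π_2 + 1/8·π_3 + 3/8·π_4
  π_2 = 1/4·π_0 + 3/8·π_1 + 1/8·π_2 + 1/4·π_3 + 1/8·π_4
  π_3 = 1/8·π_0 + 1/8·π_1 + 1/4·π_2 + 1/4·π_3 + 1/4·π_4
  normalize: π_0 + π_1 + π_2 + π_3 + π_4 = 1
Solving the linear system gives exactly π = [470/2357, 460/2357, 1055/4714, 473/2357, 853/4714].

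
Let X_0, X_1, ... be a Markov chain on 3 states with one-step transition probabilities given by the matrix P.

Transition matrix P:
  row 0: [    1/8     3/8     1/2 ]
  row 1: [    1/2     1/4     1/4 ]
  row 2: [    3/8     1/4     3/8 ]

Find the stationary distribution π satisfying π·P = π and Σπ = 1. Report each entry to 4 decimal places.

Balance equations π_j = Σ_i π_i·P[i][j]:
  π_0 = 1/8·π_0 + 1/2·π_1 + 3/8·π_2
  π_1 = 3/8·π_0 + 1/4·π_1 + 1/4·π_2
  normalize: π_0 + π_1 + π_2 = 1
Solving the linear system gives exactly π = [26/79, 23/79, 30/79].

π = [0.3291, 0.2911, 0.3797]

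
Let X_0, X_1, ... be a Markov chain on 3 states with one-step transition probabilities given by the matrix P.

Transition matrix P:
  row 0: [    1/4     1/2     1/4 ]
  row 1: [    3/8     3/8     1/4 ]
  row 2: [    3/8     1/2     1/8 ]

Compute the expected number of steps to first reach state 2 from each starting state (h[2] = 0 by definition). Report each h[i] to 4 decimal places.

First-step conditioning: h[2] = 0; for i ≠ 2, h[i] = 1 + Σ_k P[i][k]·h[k].
  h[0] = 1 + 1/4·h[0] + 1/2·h[1]
  h[1] = 1 + 3/8·h[0] + 3/8·h[1]
Solving the 2×2 linear system over states ≠ 2 gives exactly h = [4, 4, 0] (h[2] = 0 is the target).

h = [4.0000, 4.0000, 0.0000]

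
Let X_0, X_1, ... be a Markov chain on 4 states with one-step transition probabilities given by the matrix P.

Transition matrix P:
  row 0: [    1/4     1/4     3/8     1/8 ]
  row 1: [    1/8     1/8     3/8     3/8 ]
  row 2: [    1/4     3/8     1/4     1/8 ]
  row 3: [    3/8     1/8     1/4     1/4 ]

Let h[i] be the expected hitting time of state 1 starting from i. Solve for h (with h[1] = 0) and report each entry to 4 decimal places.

h = [3.6788, 0.0000, 3.2701, 4.2628]

First-step conditioning: h[1] = 0; for i ≠ 1, h[i] = 1 + Σ_k P[i][k]·h[k].
  h[0] = 1 + 1/4·h[0] + 3/8·h[2] + 1/8·h[3]
  h[2] = 1 + 1/4·h[0] + 1/4·h[2] + 1/8·h[3]
  h[3] = 1 + 3/8·h[0] + 1/4·h[2] + 1/4·h[3]
Solving the 3×3 linear system over states ≠ 1 gives exactly h = [504/137, 0, 448/137, 584/137] (h[1] = 0 is the target).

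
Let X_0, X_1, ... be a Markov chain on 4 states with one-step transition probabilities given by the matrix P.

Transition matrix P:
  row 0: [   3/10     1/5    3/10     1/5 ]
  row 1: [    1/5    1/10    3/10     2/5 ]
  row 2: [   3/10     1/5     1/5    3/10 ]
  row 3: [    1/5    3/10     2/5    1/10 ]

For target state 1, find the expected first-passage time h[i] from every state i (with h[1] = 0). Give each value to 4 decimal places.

First-step conditioning: h[1] = 0; for i ≠ 1, h[i] = 1 + Σ_k P[i][k]·h[k].
  h[0] = 1 + 3/10·h[0] + 3/10·h[2] + 1/5·h[3]
  h[2] = 1 + 3/10·h[0] + 1/5·h[2] + 3/10·h[3]
  h[3] = 1 + 1/5·h[0] + 2/5·h[2] + 1/10·h[3]
Solving the 3×3 linear system over states ≠ 1 gives exactly h = [240/53, 0, 238/53, 218/53] (h[1] = 0 is the target).

h = [4.5283, 0.0000, 4.4906, 4.1132]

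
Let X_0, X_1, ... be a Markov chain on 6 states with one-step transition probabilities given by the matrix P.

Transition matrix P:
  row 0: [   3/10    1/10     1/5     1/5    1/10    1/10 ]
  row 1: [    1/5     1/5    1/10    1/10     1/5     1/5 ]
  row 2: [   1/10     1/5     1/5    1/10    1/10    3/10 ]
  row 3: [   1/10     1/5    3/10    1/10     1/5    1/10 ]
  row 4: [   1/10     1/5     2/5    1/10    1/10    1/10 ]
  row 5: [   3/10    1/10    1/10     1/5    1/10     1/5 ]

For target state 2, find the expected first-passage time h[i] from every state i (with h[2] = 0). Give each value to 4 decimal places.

First-step conditioning: h[2] = 0; for i ≠ 2, h[i] = 1 + Σ_k P[i][k]·h[k].
  h[0] = 1 + 3/10·h[0] + 1/10·h[1] + 1/5·h[3] + 1/10·h[4] + 1/10·h[5]
  h[1] = 1 + 1/5·h[0] + 1/5·h[1] + 1/10·h[3] + 1/5·h[4] + 1/5·h[5]
  h[3] = 1 + 1/10·h[0] + 1/5·h[1] + 1/10·h[3] + 1/5·h[4] + 1/10·h[5]
  h[4] = 1 + 1/10·h[0] + 1/5·h[1] + 1/10·h[3] + 1/10·h[4] + 1/10·h[5]
  h[5] = 1 + 3/10·h[0] + 1/10·h[1] + 1/5·h[3] + 1/10·h[4] + 1/5·h[5]
Solving the 5×5 linear system over states ≠ 2 gives exactly h = [10000/2147, 33430/6441, 0, 81290/19323, 73900/19323, 100000/19323] (h[2] = 0 is the target).

h = [4.6577, 5.1902, 0.0000, 4.2069, 3.8245, 5.1752]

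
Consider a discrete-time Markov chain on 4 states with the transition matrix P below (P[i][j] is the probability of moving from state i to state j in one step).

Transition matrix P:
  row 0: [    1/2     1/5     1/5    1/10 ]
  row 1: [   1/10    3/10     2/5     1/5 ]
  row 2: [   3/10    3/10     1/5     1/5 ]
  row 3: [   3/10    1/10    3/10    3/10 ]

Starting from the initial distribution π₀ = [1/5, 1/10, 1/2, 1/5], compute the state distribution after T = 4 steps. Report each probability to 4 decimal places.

t=0: π = [0.2000, 0.1000, 0.5000, 0.2000]
t=1: π = [0.3200, 0.2400, 0.2400, 0.2000]
t=2: π = [0.3160, 0.2280, 0.2680, 0.1880]
t=3: π = [0.3176, 0.2308, 0.2644, 0.1872]
t=4: π = [0.3174, 0.2308, 0.2649, 0.1870]

π = [0.3174, 0.2308, 0.2649, 0.1870]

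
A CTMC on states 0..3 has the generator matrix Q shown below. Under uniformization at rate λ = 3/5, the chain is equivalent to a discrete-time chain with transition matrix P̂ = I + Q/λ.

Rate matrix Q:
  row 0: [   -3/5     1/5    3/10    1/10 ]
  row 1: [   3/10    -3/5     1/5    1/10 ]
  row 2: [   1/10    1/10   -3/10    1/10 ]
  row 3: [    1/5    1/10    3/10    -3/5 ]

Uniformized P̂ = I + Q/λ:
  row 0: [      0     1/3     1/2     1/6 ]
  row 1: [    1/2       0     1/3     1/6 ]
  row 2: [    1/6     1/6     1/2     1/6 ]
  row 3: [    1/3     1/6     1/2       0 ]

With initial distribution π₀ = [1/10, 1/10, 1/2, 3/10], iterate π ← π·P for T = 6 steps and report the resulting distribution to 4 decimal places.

π = [0.2125, 0.1734, 0.4712, 0.1429]

t=0: π = [0.1000, 0.1000, 0.5000, 0.3000]
t=1: π = [0.2333, 0.1667, 0.4833, 0.1167]
t=2: π = [0.2028, 0.1778, 0.4722, 0.1472]
t=3: π = [0.2167, 0.1708, 0.4704, 0.1421]
t=4: π = [0.2112, 0.1743, 0.4715, 0.1430]
t=5: π = [0.2134, 0.1728, 0.4709, 0.1428]
t=6: π = [0.2125, 0.1734, 0.4712, 0.1429]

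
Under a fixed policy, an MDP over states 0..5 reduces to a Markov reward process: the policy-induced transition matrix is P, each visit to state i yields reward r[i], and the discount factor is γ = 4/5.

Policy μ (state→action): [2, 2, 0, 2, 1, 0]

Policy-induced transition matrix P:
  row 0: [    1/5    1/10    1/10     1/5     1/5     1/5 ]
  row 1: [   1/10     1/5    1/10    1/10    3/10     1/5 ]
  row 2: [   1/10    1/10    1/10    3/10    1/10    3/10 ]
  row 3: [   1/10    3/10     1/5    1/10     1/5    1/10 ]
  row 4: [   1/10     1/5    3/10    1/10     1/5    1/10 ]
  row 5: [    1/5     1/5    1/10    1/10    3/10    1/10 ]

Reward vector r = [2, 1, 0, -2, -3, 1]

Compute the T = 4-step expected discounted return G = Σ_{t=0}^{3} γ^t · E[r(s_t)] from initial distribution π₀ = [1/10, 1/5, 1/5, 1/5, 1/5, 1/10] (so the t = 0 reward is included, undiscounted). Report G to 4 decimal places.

G = -1.1553

t=0: π = [0.1000, 0.2000, 0.2000, 0.2000, 0.2000, 0.1000], E[r] = -0.5000, γ^t·E[r] = -0.500000, running G = -0.500000
t=1: π = [0.1200, 0.1900, 0.1600, 0.1500, 0.2100, 0.1700], E[r] = -0.3300, γ^t·E[r] = -0.264000, running G = -0.764000
t=2: π = [0.1290, 0.1870, 0.1570, 0.1440, 0.2200, 0.1630], E[r] = -0.3400, γ^t·E[r] = -0.217600, running G = -0.981600
t=3: π = [0.1292, 0.1858, 0.1584, 0.1443, 0.2193, 0.1630], E[r] = -0.3393, γ^t·E[r] = -0.173722, running G = -1.155322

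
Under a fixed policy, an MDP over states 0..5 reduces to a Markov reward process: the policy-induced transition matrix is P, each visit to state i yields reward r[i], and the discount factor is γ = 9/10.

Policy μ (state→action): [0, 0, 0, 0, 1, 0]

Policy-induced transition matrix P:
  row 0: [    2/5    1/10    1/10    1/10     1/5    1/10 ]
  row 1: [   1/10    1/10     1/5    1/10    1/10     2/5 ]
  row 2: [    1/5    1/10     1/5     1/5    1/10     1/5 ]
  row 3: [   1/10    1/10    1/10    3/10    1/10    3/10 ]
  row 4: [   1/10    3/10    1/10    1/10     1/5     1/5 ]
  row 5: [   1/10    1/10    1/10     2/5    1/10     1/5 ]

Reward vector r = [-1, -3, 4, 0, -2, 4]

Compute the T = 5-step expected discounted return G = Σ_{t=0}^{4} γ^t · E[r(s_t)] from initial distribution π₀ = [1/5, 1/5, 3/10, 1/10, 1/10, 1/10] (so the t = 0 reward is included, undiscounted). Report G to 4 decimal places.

G = 2.5744

t=0: π = [0.2000, 0.2000, 0.3000, 0.1000, 0.1000, 0.1000], E[r] = 0.6000, γ^t·E[r] = 0.600000, running G = 0.600000
t=1: π = [0.1900, 0.1200, 0.1500, 0.1800, 0.1300, 0.2300], E[r] = 0.7100, γ^t·E[r] = 0.639000, running G = 1.239000
t=2: π = [0.1720, 0.1260, 0.1270, 0.2200, 0.1320, 0.2230], E[r] = 0.5860, γ^t·E[r] = 0.474660, running G = 1.713660
t=3: π = [0.1643, 0.1264, 0.1253, 0.2236, 0.1304, 0.2300], E[r] = 0.6169, γ^t·E[r] = 0.449720, running G = 2.163380
t=4: π = [0.1618, 0.1261, 0.1252, 0.2263, 0.1295, 0.2312], E[r] = 0.6265, γ^t·E[r] = 0.411060, running G = 2.574440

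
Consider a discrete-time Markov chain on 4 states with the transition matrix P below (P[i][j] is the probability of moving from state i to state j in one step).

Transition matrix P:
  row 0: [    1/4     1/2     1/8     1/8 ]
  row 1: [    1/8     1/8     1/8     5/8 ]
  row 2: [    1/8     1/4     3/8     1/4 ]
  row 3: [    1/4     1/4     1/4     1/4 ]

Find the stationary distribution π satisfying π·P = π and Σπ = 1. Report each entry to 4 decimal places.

π = [0.1893, 0.2643, 0.2209, 0.3254]

Balance equations π_j = Σ_i π_i·P[i][j]:
  π_0 = 1/4·π_0 + 1/8·π_1 + 1/8·π_2 + 1/4·π_3
  π_1 = 1/2·π_0 + 1/8·π_1 + 1/4·π_2 + 1/4·π_3
  π_2 = 1/8·π_0 + 1/8·π_1 + 3/8·π_2 + 1/4·π_3
  normalize: π_0 + π_1 + π_2 + π_3 = 1
Solving the linear system gives exactly π = [32/169, 134/507, 112/507, 55/169].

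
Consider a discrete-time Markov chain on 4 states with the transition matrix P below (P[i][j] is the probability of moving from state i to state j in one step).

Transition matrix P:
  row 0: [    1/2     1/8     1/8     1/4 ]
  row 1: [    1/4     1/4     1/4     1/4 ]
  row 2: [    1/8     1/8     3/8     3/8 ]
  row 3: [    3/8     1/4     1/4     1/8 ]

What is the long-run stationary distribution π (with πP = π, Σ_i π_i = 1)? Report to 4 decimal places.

Balance equations π_j = Σ_i π_i·P[i][j]:
  π_0 = 1/2·π_0 + 1/4·π_1 + 1/8·π_2 + 3/8·π_3
  π_1 = 1/8·π_0 + 1/4·π_1 + 1/8·π_2 + 1/4·π_3
  π_2 = 1/8·π_0 + 1/4·π_1 + 3/8·π_2 + 1/4·π_3
  normalize: π_0 + π_1 + π_2 + π_3 = 1
Solving the linear system gives exactly π = [62/185, 33/185, 44/185, 46/185].

π = [0.3351, 0.1784, 0.2378, 0.2486]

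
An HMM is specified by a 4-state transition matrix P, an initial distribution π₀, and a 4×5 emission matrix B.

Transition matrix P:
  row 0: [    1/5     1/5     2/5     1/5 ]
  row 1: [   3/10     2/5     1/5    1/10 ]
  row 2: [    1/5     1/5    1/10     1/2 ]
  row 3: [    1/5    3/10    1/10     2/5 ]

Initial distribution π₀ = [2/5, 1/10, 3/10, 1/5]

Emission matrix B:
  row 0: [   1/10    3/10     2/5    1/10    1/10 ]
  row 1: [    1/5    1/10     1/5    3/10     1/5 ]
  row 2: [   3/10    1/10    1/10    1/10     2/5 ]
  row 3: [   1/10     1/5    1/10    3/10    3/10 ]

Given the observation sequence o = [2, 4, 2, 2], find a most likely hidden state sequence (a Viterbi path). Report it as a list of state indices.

t=0: δ = [1.600e-01, 2.000e-02, 3.000e-02, 2.000e-02]  (obs o_0=2)
t=1: δ = [3.200e-03, 6.400e-03, 2.560e-02, 9.600e-03]  ψ = [0, 0, 0, 0]  (obs o_1=4)
t=2: δ = [2.048e-03, 1.024e-03, 2.560e-04, 1.280e-03]  ψ = [2, 2, 2, 2]  (obs o_2=2)
t=3: δ = [1.638e-04, 8.192e-05, 8.192e-05, 5.120e-05]  ψ = [0, 0, 0, 3]  (obs o_3=2)
backtrack: best end state = 0; path = [0, 2, 0, 0]

path = [0, 2, 0, 0]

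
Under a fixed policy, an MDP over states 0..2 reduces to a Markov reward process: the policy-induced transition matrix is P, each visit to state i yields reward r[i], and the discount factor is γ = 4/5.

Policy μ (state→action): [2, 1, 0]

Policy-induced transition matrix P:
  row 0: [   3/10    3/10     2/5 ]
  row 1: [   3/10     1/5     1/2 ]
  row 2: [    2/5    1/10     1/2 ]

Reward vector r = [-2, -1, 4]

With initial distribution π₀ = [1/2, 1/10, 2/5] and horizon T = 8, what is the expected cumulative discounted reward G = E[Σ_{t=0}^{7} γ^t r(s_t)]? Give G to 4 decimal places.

t=0: π = [0.5000, 0.1000, 0.4000], E[r] = 0.5000, γ^t·E[r] = 0.500000, running G = 0.500000
t=1: π = [0.3400, 0.2100, 0.4500], E[r] = 0.9100, γ^t·E[r] = 0.728000, running G = 1.228000
t=2: π = [0.3450, 0.1890, 0.4660], E[r] = 0.9850, γ^t·E[r] = 0.630400, running G = 1.858400
t=3: π = [0.3466, 0.1879, 0.4655], E[r] = 0.9809, γ^t·E[r] = 0.502221, running G = 2.360621
t=4: π = [0.3466, 0.1881, 0.4653], E[r] = 0.9802, γ^t·E[r] = 0.401469, running G = 2.762090
t=5: π = [0.3465, 0.1881, 0.4653], E[r] = 0.9802, γ^t·E[r] = 0.321189, running G = 3.083279
t=6: π = [0.3465, 0.1881, 0.4653], E[r] = 0.9802, γ^t·E[r] = 0.256953, running G = 3.340232
t=7: π = [0.3465, 0.1881, 0.4653], E[r] = 0.9802, γ^t·E[r] = 0.205562, running G = 3.545795

G = 3.5458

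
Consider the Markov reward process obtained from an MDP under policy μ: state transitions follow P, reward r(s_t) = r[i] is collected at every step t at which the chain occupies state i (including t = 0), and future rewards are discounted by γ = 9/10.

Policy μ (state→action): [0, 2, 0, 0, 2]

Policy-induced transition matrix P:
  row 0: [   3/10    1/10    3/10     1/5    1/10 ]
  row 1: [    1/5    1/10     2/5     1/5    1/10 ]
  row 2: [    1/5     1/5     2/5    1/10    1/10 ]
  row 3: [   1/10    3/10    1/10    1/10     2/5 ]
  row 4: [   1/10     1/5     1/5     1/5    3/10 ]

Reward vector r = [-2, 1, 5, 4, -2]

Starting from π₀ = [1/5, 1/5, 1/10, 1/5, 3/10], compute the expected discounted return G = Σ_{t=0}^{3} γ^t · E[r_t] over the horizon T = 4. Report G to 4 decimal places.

t=0: π = [0.2000, 0.2000, 0.1000, 0.2000, 0.3000], E[r] = 0.5000, γ^t·E[r] = 0.500000, running G = 0.500000
t=1: π = [0.1700, 0.1800, 0.2600, 0.1700, 0.2200], E[r] = 1.3800, γ^t·E[r] = 1.242000, running G = 1.742000
t=2: π = [0.1780, 0.1820, 0.2880, 0.1570, 0.1950], E[r] = 1.5040, γ^t·E[r] = 1.218240, running G = 2.960240
t=3: π = [0.1826, 0.1797, 0.2961, 0.1555, 0.1861], E[r] = 1.5448, γ^t·E[r] = 1.126159, running G = 4.086399

G = 4.0864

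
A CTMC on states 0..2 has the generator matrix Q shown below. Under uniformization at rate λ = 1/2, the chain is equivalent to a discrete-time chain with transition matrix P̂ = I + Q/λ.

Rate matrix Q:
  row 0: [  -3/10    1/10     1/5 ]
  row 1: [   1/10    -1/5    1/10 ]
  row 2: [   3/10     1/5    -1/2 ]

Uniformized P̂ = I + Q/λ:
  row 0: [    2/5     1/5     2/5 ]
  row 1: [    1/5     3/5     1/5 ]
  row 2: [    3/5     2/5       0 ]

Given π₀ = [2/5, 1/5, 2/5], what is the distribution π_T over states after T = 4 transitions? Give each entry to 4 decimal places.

π = [0.3642, 0.4061, 0.2298]

t=0: π = [0.4000, 0.2000, 0.4000]
t=1: π = [0.4400, 0.3600, 0.2000]
t=2: π = [0.3680, 0.3840, 0.2480]
t=3: π = [0.3728, 0.4032, 0.2240]
t=4: π = [0.3642, 0.4061, 0.2298]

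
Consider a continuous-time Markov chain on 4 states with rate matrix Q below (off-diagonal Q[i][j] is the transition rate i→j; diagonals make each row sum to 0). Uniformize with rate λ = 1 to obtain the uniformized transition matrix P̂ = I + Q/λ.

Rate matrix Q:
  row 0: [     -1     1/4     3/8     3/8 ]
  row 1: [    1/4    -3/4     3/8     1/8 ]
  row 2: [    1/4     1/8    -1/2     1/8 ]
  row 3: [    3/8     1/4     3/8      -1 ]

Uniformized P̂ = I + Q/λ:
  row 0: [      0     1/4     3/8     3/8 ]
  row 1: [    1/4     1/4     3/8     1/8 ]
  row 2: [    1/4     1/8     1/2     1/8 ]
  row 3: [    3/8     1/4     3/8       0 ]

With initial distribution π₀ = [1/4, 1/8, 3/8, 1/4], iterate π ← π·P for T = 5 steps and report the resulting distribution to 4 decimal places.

π = [0.2160, 0.1964, 0.4286, 0.1590]

t=0: π = [0.2500, 0.1250, 0.3750, 0.2500]
t=1: π = [0.2188, 0.2031, 0.4219, 0.1563]
t=2: π = [0.2148, 0.1973, 0.4277, 0.1602]
t=3: π = [0.2163, 0.1965, 0.4285, 0.1587]
t=4: π = [0.2158, 0.1964, 0.4286, 0.1592]
t=5: π = [0.2160, 0.1964, 0.4286, 0.1590]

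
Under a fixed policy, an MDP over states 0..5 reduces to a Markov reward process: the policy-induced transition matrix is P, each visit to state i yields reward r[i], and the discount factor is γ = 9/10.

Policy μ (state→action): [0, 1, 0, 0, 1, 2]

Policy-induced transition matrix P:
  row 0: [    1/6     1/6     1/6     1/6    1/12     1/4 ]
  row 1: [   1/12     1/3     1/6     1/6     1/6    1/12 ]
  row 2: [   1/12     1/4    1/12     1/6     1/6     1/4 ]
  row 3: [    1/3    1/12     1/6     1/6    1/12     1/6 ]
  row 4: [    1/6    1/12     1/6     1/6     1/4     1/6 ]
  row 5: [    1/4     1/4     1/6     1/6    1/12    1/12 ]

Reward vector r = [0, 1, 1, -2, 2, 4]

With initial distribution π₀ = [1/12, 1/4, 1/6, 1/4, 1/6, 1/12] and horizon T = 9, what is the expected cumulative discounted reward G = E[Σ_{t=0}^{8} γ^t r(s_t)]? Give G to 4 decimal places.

t=0: π = [0.0833, 0.2500, 0.1667, 0.2500, 0.1667, 0.0833], E[r] = 0.5833, γ^t·E[r] = 0.583333, running G = 0.583333
t=1: π = [0.1806, 0.1944, 0.1528, 0.1667, 0.1458, 0.1597], E[r] = 0.9444, γ^t·E[r] = 0.850000, running G = 1.433333
t=2: π = [0.1788, 0.1991, 0.1539, 0.1667, 0.1366, 0.1649], E[r] = 0.9525, γ^t·E[r] = 0.771563, running G = 2.204896
t=3: π = [0.1788, 0.2011, 0.1538, 0.1667, 0.1355, 0.1641], E[r] = 0.9489, γ^t·E[r] = 0.691770, running G = 2.896665
t=4: π = [0.1785, 0.2015, 0.1538, 0.1667, 0.1355, 0.1639], E[r] = 0.9488, γ^t·E[r] = 0.622519, running G = 3.519184
t=5: π = [0.1785, 0.2016, 0.1538, 0.1667, 0.1355, 0.1639], E[r] = 0.9488, γ^t·E[r] = 0.560237, running G = 4.079422
t=6: π = [0.1785, 0.2016, 0.1538, 0.1667, 0.1355, 0.1639], E[r] = 0.9488, γ^t·E[r] = 0.504215, running G = 4.583637
t=7: π = [0.1785, 0.2016, 0.1538, 0.1667, 0.1355, 0.1639], E[r] = 0.9488, γ^t·E[r] = 0.453794, running G = 5.037431
t=8: π = [0.1785, 0.2016, 0.1538, 0.1667, 0.1355, 0.1639], E[r] = 0.9488, γ^t·E[r] = 0.408415, running G = 5.445846

G = 5.4458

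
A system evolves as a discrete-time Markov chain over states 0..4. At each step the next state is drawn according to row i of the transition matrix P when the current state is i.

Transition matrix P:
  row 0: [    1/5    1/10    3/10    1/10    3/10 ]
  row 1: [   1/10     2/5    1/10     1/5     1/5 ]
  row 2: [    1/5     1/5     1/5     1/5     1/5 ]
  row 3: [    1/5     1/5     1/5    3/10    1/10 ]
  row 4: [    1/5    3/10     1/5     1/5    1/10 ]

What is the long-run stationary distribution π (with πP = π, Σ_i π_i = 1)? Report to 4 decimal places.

π = [0.1749, 0.2505, 0.1924, 0.2028, 0.1793]

Balance equations π_j = Σ_i π_i·P[i][j]:
  π_0 = 1/5·π_0 + 1/10·π_1 + 1/5·π_2 + 1/5·π_3 + 1/5·π_4
  π_1 = 1/10·π_0 + 2/5·π_1 + 1/5·π_2 + 1/5·π_3 + 3/10·π_4
  π_2 = 3/10·π_0 + 1/10·π_1 + 1/5·π_2 + 1/5·π_3 + 1/5·π_4
  π_3 = 1/10·π_0 + 1/5·π_1 + 1/5·π_2 + 3/10·π_3 + 1/5·π_4
  normalize: π_0 + π_1 + π_2 + π_3 + π_4 = 1
Solving the linear system gives exactly π = [1370/7831, 1962/7831, 1507/7831, 1588/7831, 1404/7831].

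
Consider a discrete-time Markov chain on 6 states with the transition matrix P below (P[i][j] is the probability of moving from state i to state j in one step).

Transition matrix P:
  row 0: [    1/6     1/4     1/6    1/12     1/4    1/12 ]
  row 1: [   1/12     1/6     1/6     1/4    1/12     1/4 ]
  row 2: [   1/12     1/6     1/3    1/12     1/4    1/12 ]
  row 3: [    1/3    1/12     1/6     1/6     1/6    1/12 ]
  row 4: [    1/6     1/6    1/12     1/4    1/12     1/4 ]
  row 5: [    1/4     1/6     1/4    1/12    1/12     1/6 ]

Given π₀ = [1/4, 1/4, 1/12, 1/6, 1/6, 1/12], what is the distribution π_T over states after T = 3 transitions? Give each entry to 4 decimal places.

π = [0.1742, 0.1689, 0.1990, 0.1497, 0.1585, 0.1496]

t=0: π = [0.2500, 0.2500, 0.0833, 0.1667, 0.1667, 0.0833]
t=1: π = [0.1736, 0.1736, 0.1736, 0.1667, 0.1528, 0.1597]
t=2: π = [0.1788, 0.1672, 0.1962, 0.1516, 0.1551, 0.1510]
t=3: π = [0.1742, 0.1689, 0.1990, 0.1497, 0.1585, 0.1496]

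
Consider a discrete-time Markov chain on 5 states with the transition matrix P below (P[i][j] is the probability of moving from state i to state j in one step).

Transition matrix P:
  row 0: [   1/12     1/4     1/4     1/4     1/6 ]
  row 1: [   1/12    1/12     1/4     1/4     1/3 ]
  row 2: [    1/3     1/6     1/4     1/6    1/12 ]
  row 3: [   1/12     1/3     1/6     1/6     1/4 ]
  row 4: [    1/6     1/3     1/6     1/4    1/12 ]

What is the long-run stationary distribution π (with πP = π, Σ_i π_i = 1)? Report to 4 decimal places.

Balance equations π_j = Σ_i π_i·P[i][j]:
  π_0 = 1/12·π_0 + 1/12·π_1 + 1/3·π_2 + 1/12·π_3 + 1/6·π_4
  π_1 = 1/4·π_0 + 1/12·π_1 + 1/6·π_2 + 1/3·π_3 + 1/3·π_4
  π_2 = 1/4·π_0 + 1/4·π_1 + 1/4·π_2 + 1/6·π_3 + 1/6·π_4
  π_3 = 1/4·π_0 + 1/4·π_1 + 1/6·π_2 + 1/6·π_3 + 1/4·π_4
  normalize: π_0 + π_1 + π_2 + π_3 + π_4 = 1
Solving the linear system gives exactly π = [4239/27676, 6299/27676, 2995/13838, 2963/13838, 2611/13838].

π = [0.1532, 0.2276, 0.2164, 0.2141, 0.1887]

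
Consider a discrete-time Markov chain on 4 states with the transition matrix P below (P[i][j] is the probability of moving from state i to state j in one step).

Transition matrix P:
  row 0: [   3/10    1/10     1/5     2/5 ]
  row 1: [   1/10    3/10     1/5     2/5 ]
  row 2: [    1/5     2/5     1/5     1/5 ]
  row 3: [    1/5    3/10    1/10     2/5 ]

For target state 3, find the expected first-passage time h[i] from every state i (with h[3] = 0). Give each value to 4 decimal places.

h = [2.7778, 2.7778, 3.3333, 0.0000]

First-step conditioning: h[3] = 0; for i ≠ 3, h[i] = 1 + Σ_k P[i][k]·h[k].
  h[0] = 1 + 3/10·h[0] + 1/10·h[1] + 1/5·h[2]
  h[1] = 1 + 1/10·h[0] + 3/10·h[1] + 1/5·h[2]
  h[2] = 1 + 1/5·h[0] + 2/5·h[1] + 1/5·h[2]
Solving the 3×3 linear system over states ≠ 3 gives exactly h = [25/9, 25/9, 10/3, 0] (h[3] = 0 is the target).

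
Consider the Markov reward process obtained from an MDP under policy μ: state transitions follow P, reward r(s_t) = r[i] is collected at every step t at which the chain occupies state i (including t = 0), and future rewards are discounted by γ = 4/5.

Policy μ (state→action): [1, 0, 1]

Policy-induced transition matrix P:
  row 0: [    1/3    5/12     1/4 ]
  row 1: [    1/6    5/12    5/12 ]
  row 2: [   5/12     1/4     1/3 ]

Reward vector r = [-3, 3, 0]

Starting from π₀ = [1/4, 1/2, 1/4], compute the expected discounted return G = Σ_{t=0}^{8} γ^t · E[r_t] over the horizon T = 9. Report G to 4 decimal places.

G = 1.4412

t=0: π = [0.2500, 0.5000, 0.2500], E[r] = 0.7500, γ^t·E[r] = 0.750000, running G = 0.750000
t=1: π = [0.2708, 0.3750, 0.3542], E[r] = 0.3125, γ^t·E[r] = 0.250000, running G = 1.000000
t=2: π = [0.3003, 0.3576, 0.3420], E[r] = 0.1719, γ^t·E[r] = 0.110000, running G = 1.110000
t=3: π = [0.3022, 0.3597, 0.3381], E[r] = 0.1723, γ^t·E[r] = 0.088222, running G = 1.198222
t=4: π = [0.3016, 0.3603, 0.3381], E[r] = 0.1763, γ^t·E[r] = 0.072193, running G = 1.270415
t=5: π = [0.3015, 0.3603, 0.3382], E[r] = 0.1766, γ^t·E[r] = 0.057858, running G = 1.328273
t=6: π = [0.3015, 0.3603, 0.3382], E[r] = 0.1765, γ^t·E[r] = 0.046264, running G = 1.374537
t=7: π = [0.3015, 0.3603, 0.3382], E[r] = 0.1765, γ^t·E[r] = 0.037008, running G = 1.411545
t=8: π = [0.3015, 0.3603, 0.3382], E[r] = 0.1765, γ^t·E[r] = 0.029607, running G = 1.441152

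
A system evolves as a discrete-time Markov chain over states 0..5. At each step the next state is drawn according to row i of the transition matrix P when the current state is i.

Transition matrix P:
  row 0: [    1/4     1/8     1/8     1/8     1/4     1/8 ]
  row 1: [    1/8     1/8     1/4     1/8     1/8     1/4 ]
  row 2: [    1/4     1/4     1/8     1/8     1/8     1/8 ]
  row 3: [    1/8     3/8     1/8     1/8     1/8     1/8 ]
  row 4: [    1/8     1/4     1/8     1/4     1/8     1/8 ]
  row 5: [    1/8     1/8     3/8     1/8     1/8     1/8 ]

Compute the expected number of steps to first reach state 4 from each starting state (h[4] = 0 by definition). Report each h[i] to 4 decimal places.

First-step conditioning: h[4] = 0; for i ≠ 4, h[i] = 1 + Σ_k P[i][k]·h[k].
  h[0] = 1 + 1/4·h[0] + 1/8·h[1] + 1/8·h[2] + 1/8·h[3] + 1/8·h[5]
  h[1] = 1 + 1/8·h[0] + 1/8·h[1] + 1/4·h[2] + 1/8·h[3] + 1/4·h[5]
  h[2] = 1 + 1/4·h[0] + 1/4·h[1] + 1/8·h[2] + 1/8·h[3] + 1/8·h[5]
  h[3] = 1 + 1/8·h[0] + 3/8·h[1] + 1/8·h[2] + 1/8·h[3] + 1/8·h[5]
  h[5] = 1 + 1/8·h[0] + 1/8·h[1] + 3/8·h[2] + 1/8·h[3] + 1/8·h[5]
Solving the 5×5 linear system over states ≠ 4 gives exactly h = [16064/2739, 18688/2739, 18400/2739, 18728/2739, 0, 1696/249] (h[4] = 0 is the target).

h = [5.8649, 6.8229, 6.7178, 6.8375, 0.0000, 6.8112]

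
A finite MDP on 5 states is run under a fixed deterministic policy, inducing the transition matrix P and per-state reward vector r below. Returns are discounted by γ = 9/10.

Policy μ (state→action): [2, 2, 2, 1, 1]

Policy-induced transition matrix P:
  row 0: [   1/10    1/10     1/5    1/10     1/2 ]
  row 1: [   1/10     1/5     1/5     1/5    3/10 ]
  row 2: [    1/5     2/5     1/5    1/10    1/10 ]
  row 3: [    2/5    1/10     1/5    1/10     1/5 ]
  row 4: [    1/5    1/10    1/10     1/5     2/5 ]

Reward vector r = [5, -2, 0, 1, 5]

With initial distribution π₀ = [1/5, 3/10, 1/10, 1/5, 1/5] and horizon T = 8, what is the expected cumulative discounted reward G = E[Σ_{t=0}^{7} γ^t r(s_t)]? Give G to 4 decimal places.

t=0: π = [0.2000, 0.3000, 0.1000, 0.2000, 0.2000], E[r] = 1.6000, γ^t·E[r] = 1.600000, running G = 1.600000
t=1: π = [0.1900, 0.1600, 0.1800, 0.1500, 0.3200], E[r] = 2.3800, γ^t·E[r] = 2.142000, running G = 3.742000
t=2: π = [0.1950, 0.1700, 0.1680, 0.1480, 0.3190], E[r] = 2.3780, γ^t·E[r] = 1.926180, running G = 5.668180
t=3: π = [0.1931, 0.1674, 0.1681, 0.1489, 0.3225], E[r] = 2.3921, γ^t·E[r] = 1.743841, running G = 7.412021
t=4: π = [0.1937, 0.1672, 0.1678, 0.1490, 0.3224], E[r] = 2.3951, γ^t·E[r] = 1.571425, running G = 8.983446
t=5: π = [0.1937, 0.1670, 0.1678, 0.1490, 0.3225], E[r] = 2.3961, γ^t·E[r] = 1.414858, running G = 10.398304
t=6: π = [0.1937, 0.1670, 0.1677, 0.1490, 0.3225], E[r] = 2.3962, γ^t·E[r] = 1.273440, running G = 11.671744
t=7: π = [0.1937, 0.1670, 0.1677, 0.1490, 0.3226], E[r] = 2.3962, γ^t·E[r] = 1.146119, running G = 12.817863

G = 12.8179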